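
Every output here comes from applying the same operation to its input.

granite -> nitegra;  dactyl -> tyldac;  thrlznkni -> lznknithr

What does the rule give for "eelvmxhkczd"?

vmxhkczdeel

Rule — move the first 3 characters to the end (rotate left by 3).
Doing the same to "eelvmxhkczd": "vmxhkczdeel".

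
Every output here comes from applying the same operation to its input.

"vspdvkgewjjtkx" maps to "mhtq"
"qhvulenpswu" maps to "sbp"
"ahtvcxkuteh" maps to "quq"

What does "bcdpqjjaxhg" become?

agu

The transformation: keep one character in every 3, starting at position 3 (positions 3rd, 6th, 9th, ...), then shift every letter 3 places backward in the alphabet (wrapping around).
Working it through for "bcdpqjjaxhg": intermediate "djx", final "agu".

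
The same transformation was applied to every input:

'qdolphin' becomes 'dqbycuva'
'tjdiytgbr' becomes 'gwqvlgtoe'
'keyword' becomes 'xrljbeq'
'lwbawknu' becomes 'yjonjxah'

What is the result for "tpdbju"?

The transformation: shift every letter 13 places forward in the alphabet (wrapping around) — i.e. ROT13.
So "tpdbju" becomes "gcqowh".

gcqowh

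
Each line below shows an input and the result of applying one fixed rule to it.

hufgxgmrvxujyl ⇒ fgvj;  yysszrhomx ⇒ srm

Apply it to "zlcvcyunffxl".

cyfl

The transformation: keep one character in every 3, starting at position 3 (positions 3rd, 6th, 9th, ...).
Applying that to "zlcvcyunffxl" gives "cyfl".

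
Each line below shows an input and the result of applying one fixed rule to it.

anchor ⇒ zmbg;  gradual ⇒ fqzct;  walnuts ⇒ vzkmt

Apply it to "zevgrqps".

The pattern: delete the last 2 characters, then shift every letter 1 place backward in the alphabet (wrapping around).
Working it through for "zevgrqps": intermediate "zevgrq", final "ydufqp".

ydufqp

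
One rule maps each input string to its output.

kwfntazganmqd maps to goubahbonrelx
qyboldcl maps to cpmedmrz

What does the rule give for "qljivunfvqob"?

kjwvogwrpcrm

Rule — move the first 2 characters to the end (rotate left by 2), then shift every letter 1 place forward in the alphabet (wrapping around).
Working it through for "qljivunfvqob": intermediate "jivunfvqobql", final "kjwvogwrpcrm".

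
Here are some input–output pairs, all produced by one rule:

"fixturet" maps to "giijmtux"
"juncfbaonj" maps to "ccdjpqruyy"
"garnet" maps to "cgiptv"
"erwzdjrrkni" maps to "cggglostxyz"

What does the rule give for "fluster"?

Rule — shift every letter 11 places backward in the alphabet (wrapping around), then sort the characters into alphabetical order.
"fluster" → "uajhitg" → "aghijtu".

aghijtu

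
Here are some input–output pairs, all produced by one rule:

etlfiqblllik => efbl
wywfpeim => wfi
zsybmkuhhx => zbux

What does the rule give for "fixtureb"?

Rule — keep one character in every 3, starting at position 1 (positions 1st, 4th, 7th, ...).
Doing the same to "fixtureb": "fte".

fte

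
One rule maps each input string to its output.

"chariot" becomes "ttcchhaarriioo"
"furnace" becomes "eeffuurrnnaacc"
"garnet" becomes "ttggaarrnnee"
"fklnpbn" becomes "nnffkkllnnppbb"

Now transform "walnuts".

Rule — move the last character to the front, then double every character.
On "walnuts" that produces "sswwaallnnuutt".

sswwaallnnuutt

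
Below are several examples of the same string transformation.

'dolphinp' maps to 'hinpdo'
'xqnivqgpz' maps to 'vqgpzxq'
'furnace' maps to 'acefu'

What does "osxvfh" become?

In each case the input is transformed by: move the first 2 characters to the end (rotate left by 2), then delete the first 2 characters.
Doing the same to "osxvfh": "fhos".
(Check on "xqnivqgpz": → "nivqgpzxq" → "vqgpzxq" ✓)

fhos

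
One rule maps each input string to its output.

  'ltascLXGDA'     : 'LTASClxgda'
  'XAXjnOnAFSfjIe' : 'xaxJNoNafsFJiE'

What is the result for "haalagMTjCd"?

The rule is to flip the case of every letter.
So "haalagMTjCd" becomes "HAALAGmtJcD".

HAALAGmtJcD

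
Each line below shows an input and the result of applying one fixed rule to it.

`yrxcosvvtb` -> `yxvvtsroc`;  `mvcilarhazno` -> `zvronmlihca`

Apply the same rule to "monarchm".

Looking at the pairs, the operation is to sort the characters into reverse alphabetical order, then delete the last character.
On "monarchm": the first step gives "ronmmhca", and the second then gives "ronmmhc".
(Check on "yrxcosvvtb": → "yxvvtsrocb" → "yxvvtsroc" ✓)

ronmmhc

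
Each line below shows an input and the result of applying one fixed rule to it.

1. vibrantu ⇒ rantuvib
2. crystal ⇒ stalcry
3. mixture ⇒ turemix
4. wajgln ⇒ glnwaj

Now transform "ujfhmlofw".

hmlofwujf

In each case the input is transformed by: move the first 3 characters to the end (rotate left by 3).
For "ujfhmlofw" the result is "hmlofwujf".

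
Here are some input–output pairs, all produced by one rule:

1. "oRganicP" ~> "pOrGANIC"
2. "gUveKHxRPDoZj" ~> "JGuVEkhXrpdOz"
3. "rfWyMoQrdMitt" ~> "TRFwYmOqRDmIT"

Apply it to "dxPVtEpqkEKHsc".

What's happening: flip the case of every letter, then move the last character to the front.
Doing the same to "dxPVtEpqkEKHsc": "CDXpvTePQKekhS".

CDXpvTePQKekhS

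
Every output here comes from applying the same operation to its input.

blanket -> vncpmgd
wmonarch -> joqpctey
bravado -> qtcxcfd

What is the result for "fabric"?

ecdtkh

The transformation: shift every letter 2 places forward in the alphabet (wrapping around), then swap the first and last characters.
Applying that to "fabric" gives "ecdtkh".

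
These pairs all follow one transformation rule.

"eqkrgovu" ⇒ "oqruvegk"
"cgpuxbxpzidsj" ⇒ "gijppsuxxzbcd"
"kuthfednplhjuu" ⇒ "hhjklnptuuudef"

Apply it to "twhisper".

prstwehi

The transformation: sort the characters into alphabetical order, then move the first 3 characters to the end (rotate left by 3).
Applying that to "twhisper" gives "prstwehi".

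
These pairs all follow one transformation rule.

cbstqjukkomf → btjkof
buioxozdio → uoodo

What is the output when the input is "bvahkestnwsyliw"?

vhetwyi

The rule is to keep every other character starting from the second (positions 2nd, 4th, 6th, ...).
So "bvahkestnwsyliw" becomes "vhetwyi".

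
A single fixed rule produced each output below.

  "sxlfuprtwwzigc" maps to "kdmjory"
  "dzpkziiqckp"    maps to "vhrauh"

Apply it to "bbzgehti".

trwl

What's happening: keep every other character starting from the first (positions 1st, 3rd, 5th, ...), then shift every letter 8 places backward in the alphabet (wrapping around).
So "bbzgehti" becomes "trwl".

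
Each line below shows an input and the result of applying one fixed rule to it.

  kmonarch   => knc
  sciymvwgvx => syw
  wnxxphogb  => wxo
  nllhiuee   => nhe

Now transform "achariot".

Each output is the input with this applied: delete the last character, then keep one character in every 3, starting at position 1 (positions 1st, 4th, 7th, ...).
For "achariot", step one produces "achario"; step two turns that into "aao".

aao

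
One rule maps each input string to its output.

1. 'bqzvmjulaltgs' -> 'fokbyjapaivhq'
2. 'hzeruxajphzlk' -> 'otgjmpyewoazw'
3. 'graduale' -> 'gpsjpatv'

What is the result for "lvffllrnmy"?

kuuaagcbna

Rule — shift every letter 11 places backward in the alphabet (wrapping around), then move the first character to the end.
Starting from "lvffllrnmy": after the first operation, "akuuaagcbn"; after the second, "kuuaagcbna".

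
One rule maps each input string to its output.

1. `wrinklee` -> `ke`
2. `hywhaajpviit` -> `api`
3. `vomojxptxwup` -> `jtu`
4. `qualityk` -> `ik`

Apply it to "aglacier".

cr

What's happening: keep one character in every 3, starting at position 2 (positions 2nd, 5th, 8th, ...), then delete the first character.
On "aglacier": the first step gives "gcr", and the second then gives "cr".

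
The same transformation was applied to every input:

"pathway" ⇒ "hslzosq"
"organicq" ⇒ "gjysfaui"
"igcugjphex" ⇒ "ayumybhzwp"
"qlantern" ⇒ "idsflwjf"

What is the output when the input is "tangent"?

Looking at the pairs, the operation is to shift every letter 8 places backward in the alphabet (wrapping around).
Doing the same to "tangent": "lsfywfl".

lsfywfl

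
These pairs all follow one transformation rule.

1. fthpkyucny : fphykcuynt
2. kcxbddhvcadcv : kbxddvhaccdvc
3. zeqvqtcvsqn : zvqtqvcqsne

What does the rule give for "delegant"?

delagtne

The rule is to swap each adjacent pair of characters (1↔2, 3↔4, ...), then move the first character to the end.
On "delegant": the first step gives "edelagtn", and the second then gives "delagtne".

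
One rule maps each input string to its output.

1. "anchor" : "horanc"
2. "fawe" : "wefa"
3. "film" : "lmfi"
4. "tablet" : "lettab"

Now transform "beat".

atbe

The transformation: swap the front and back halves of the string.
So "beat" becomes "atbe".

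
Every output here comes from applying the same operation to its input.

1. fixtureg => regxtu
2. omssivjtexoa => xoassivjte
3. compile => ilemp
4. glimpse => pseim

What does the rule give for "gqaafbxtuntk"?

In each case the input is transformed by: delete the first 2 characters, then move the last 3 characters to the front (rotate right by 3).
For "gqaafbxtuntk", step one produces "aafbxtuntk"; step two turns that into "ntkaafbxtu".

ntkaafbxtu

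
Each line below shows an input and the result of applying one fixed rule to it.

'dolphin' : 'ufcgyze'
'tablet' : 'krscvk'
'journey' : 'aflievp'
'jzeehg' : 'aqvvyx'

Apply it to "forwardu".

What's happening: shift every letter 9 places backward in the alphabet (wrapping around).
Doing the same to "forwardu": "wfinriul".

wfinriul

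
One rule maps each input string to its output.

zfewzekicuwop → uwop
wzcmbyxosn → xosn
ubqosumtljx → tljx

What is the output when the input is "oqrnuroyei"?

The transformation: keep only the last 4 characters.
"oqrnuroyei" → "oyei".

oyei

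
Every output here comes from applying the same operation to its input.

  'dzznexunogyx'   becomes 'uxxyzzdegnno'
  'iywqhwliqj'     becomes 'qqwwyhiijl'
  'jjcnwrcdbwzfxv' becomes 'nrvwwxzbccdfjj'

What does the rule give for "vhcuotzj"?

tuvzchjo

Looking at the pairs, the operation is to sort the characters into alphabetical order, then swap the front and back halves of the string.
Applying both steps to "vhcuotzj": "chjotuvz", then "tuvzchjo".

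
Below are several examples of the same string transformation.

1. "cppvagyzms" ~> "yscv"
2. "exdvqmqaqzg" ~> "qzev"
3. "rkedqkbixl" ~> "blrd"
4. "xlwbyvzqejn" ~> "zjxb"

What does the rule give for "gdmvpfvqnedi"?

vegv

Rule — keep one character in every 3, starting at position 1 (positions 1st, 4th, 7th, ...), then move the first 2 characters to the end (rotate left by 2).
For "gdmvpfvqnedi" the result is "vegv".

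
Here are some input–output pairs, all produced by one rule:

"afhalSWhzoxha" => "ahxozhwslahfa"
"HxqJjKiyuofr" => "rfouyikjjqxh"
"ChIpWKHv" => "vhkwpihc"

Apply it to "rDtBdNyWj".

jwyndbtdr

Rule — reverse the string, then convert every letter to lowercase.
Starting from "rDtBdNyWj": after the first operation, "jWyNdBtDr"; after the second, "jwyndbtdr".
(Check on "afhalSWhzoxha": → "ahxozhWSlahfa" → "ahxozhwslahfa" ✓)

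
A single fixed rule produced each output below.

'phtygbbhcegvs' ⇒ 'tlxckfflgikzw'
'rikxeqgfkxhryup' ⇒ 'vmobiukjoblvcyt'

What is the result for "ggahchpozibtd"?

kkelgltsdmfxh

The transformation: shift every letter 4 places forward in the alphabet (wrapping around).
Doing the same to "ggahchpozibtd": "kkelgltsdmfxh".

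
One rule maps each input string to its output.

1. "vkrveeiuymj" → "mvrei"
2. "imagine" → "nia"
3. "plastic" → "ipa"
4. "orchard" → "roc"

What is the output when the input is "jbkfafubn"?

bjka

Each output is the input with this applied: move the last 3 characters to the front (rotate right by 3), then keep every other character starting from the second (positions 2nd, 4th, 6th, ...).
"jbkfafubn" → "bjka".
(Check on "vkrveeiuymj": → "ymjvkrveeiu" → "mvrei" ✓)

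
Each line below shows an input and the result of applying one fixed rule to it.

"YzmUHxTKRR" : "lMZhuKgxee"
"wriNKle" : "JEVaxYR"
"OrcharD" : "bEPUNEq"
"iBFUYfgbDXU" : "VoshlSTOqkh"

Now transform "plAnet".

Rule — shift every letter 13 places forward in the alphabet (wrapping around) — i.e. ROT13, then flip the case of every letter.
Starting from "plAnet": after the first operation, "cyNarg"; after the second, "CYnARG".

CYnARG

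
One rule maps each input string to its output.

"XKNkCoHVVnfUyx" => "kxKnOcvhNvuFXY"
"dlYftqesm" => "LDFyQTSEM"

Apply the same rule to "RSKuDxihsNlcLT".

In each case the input is transformed by: swap each adjacent pair of characters (1↔2, 3↔4, ...), then flip the case of every letter.
Applying both steps to "RSKuDxihsNlcLT": "SRuKxDhiNsclTL", then "srUkXdHInSCLtl".

srUkXdHInSCLtl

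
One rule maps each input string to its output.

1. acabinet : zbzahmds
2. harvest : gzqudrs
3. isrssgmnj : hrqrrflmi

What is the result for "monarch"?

The rule is to shift every letter 1 place backward in the alphabet (wrapping around).
On "monarch" that produces "lnmzqbg".

lnmzqbg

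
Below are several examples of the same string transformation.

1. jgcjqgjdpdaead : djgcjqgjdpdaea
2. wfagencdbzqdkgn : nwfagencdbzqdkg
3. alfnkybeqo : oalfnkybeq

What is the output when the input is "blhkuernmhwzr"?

rblhkuernmhwz

In each case the input is transformed by: move the last character to the front.
"blhkuernmhwzr" → "rblhkuernmhwz".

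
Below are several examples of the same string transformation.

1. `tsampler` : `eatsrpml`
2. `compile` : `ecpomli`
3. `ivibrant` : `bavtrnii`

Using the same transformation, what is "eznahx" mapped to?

What's happening: sort the characters into reverse alphabetical order, then move the last 2 characters to the front (rotate right by 2).
On "eznahx" that produces "eazxnh".

eazxnh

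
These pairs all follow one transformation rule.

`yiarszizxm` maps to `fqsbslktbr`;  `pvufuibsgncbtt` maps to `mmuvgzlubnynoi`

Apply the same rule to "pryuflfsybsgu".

nzlurlyeynrki

The transformation: reverse the string, then shift every letter 7 places backward in the alphabet (wrapping around).
Starting from "pryuflfsybsgu": after the first operation, "ugsbysflfuyrp"; after the second, "nzlurlyeynrki".
(Check on "yiarszizxm": → "mxzizsraiy" → "fqsbslktbr" ✓)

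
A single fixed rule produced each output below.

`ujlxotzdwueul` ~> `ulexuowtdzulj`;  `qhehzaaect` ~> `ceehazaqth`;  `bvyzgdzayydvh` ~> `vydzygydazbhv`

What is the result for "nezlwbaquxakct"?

czklawxbuaqnte

In each case the input is transformed by: take characters alternately from the front and the back (1st, last, 2nd, 2nd-last, ...), then move the first 3 characters to the end (rotate left by 3).
Starting from "nezlwbaquxakct": after the first operation, "nteczklawxbuaq"; after the second, "czklawxbuaqnte".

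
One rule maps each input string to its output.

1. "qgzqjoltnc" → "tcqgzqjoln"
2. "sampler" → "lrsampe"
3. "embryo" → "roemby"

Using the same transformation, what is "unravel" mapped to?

Each output is the input with this applied: move the last 2 characters to the front (rotate right by 2), then swap the first and last characters.
Starting from "unravel": after the first operation, "elunrav"; after the second, "vlunrae".
(Check on "embryo": → "yoembr" → "roemby" ✓)

vlunrae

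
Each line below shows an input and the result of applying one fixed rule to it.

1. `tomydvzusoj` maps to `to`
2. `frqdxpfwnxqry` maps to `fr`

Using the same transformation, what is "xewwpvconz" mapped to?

What's happening: keep only the first 2 characters.
For "xewwpvconz" the result is "xe".

xe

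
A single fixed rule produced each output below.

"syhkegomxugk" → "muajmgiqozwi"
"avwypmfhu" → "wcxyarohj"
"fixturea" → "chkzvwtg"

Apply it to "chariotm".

oejctkqv

What's happening: move the last character to the front, then shift every letter 2 places forward in the alphabet (wrapping around).
"chariotm" → "mchariot" → "oejctkqv".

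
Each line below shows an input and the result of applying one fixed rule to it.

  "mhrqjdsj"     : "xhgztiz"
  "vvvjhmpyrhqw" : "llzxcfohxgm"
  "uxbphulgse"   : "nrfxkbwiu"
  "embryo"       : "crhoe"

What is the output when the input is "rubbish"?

The pattern: shift every letter 10 places backward in the alphabet (wrapping around), then delete the first character.
Working it through for "rubbish": intermediate "hkrryix", final "krryix".

krryix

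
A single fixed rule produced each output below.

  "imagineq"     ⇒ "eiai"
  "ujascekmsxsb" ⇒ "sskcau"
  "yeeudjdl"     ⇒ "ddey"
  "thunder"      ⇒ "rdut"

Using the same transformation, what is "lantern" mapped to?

nenl

The pattern: keep every other character starting from the first (positions 1st, 3rd, 5th, ...), then reverse the string.
Working it through for "lantern": intermediate "lnen", final "nenl".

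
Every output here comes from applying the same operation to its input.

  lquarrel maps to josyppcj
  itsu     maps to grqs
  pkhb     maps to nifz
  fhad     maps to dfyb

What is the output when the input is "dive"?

bgtc

In each case the input is transformed by: shift every letter 2 places backward in the alphabet (wrapping around).
Doing the same to "dive": "bgtc".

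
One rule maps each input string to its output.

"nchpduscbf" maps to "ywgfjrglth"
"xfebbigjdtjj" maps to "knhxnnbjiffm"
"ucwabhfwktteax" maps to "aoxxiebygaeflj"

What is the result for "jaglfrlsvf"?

The transformation: shift every letter 4 places forward in the alphabet (wrapping around), then swap the front and back halves of the string.
"jaglfrlsvf" → "nekpjvpwzj" → "vpwzjnekpj".

vpwzjnekpj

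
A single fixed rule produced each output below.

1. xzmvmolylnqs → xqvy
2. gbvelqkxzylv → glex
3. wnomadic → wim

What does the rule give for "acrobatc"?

In each case the input is transformed by: take characters alternately from the front and the back (1st, last, 2nd, 2nd-last, ...), then keep one character in every 3, starting at position 1 (positions 1st, 4th, 7th, ...).
On "acrobatc": the first step gives "acctraob", and the second then gives "ato".

ato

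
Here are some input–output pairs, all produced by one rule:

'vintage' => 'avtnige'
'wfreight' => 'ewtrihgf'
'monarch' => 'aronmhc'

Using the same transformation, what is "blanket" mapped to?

In each case the input is transformed by: sort the characters into reverse alphabetical order, then move the last character to the front.
For "blanket", step one produces "tnlkeba"; step two turns that into "atnlkeb".

atnlkeb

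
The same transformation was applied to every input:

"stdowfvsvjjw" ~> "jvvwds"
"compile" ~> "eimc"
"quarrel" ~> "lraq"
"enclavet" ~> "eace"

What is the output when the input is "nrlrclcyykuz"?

uyccln

Rule — keep every other character starting from the first (positions 1st, 3rd, 5th, ...), then reverse the string.
For "nrlrclcyykuz", step one produces "nlccyu"; step two turns that into "uyccln".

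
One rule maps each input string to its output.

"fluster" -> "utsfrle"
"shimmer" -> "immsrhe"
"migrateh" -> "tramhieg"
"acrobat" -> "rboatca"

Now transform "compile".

The rule is to take characters alternately from the front and the back (1st, last, 2nd, 2nd-last, ...), then move the last 3 characters to the front (rotate right by 3).
On "compile": the first step gives "ceolmip", and the second then gives "mipceol".

mipceol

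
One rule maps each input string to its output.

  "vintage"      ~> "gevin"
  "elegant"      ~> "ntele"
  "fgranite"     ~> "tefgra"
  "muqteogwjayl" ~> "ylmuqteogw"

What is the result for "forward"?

In each case the input is transformed by: move the last 2 characters to the front (rotate right by 2), then delete the last 2 characters.
Applying both steps to "forward": "rdforwa", then "rdfor".
(Check on "elegant": → "ntelega" → "ntele" ✓)

rdfor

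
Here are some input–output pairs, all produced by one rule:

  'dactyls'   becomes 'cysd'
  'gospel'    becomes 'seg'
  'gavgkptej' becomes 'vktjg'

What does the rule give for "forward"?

Looking at the pairs, the operation is to keep every other character starting from the first (positions 1st, 3rd, 5th, ...), then move the first character to the end.
Applying both steps to "forward": "frad", then "radf".

radf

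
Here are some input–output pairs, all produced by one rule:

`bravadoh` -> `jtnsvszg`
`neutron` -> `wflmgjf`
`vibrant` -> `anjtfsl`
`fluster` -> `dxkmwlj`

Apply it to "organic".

Each output is the input with this applied: shift every letter 8 places backward in the alphabet (wrapping around), then swap each adjacent pair of characters (1↔2, 3↔4, ...).
For "organic", step one produces "gjysfau"; step two turns that into "jgsyafu".

jgsyafu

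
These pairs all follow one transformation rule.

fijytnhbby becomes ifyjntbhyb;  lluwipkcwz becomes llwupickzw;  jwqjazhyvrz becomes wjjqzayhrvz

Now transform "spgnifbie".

psngfiibe

In each case the input is transformed by: swap each adjacent pair of characters (1↔2, 3↔4, ...).
On "spgnifbie" that produces "psngfiibe".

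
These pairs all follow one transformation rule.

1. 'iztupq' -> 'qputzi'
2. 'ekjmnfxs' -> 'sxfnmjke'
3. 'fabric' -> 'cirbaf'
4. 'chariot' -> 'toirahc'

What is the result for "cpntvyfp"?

Looking at the pairs, the operation is to reverse the string.
So "cpntvyfp" becomes "pfyvtnpc".

pfyvtnpc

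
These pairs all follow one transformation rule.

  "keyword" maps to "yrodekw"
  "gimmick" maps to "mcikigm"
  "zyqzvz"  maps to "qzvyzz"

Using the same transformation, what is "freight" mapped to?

Rule — swap each adjacent pair of characters (1↔2, 3↔4, ...), then move the first 3 characters to the end (rotate left by 3).
Starting from "freight": after the first operation, "rfiehgt"; after the second, "ehgtrfi".

ehgtrfi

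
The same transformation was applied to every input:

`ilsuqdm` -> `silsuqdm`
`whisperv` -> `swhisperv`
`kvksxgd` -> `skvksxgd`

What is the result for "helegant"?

shelegant

The pattern: prepend "s".
"helegant" → "shelegant".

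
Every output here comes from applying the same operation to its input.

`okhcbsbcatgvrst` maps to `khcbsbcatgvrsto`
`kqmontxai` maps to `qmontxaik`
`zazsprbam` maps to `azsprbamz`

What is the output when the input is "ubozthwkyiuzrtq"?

bozthwkyiuzrtqu

Each output is the input with this applied: move the first character to the end.
So "ubozthwkyiuzrtq" becomes "bozthwkyiuzrtqu".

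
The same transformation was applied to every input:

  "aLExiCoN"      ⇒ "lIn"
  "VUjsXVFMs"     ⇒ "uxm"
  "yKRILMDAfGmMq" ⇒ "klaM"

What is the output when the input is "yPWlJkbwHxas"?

The transformation: flip the case of every letter, then keep one character in every 3, starting at position 2 (positions 2nd, 5th, 8th, ...).
For "yPWlJkbwHxas" the result is "pjWA".

pjWA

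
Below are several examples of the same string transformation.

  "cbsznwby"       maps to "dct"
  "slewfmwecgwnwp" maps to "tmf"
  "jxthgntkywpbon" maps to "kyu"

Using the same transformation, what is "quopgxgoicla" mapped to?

In each case the input is transformed by: shift every letter 1 place forward in the alphabet (wrapping around), then keep only the first 3 characters.
Working it through for "quopgxgoicla": intermediate "rvpqhyhpjdmb", final "rvp".

rvp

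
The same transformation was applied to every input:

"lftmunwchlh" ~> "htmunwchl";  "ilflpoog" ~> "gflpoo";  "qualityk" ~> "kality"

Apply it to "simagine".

Each output is the input with this applied: delete the first 2 characters, then move the last character to the front.
For "simagine", step one produces "magine"; step two turns that into "emagin".

emagin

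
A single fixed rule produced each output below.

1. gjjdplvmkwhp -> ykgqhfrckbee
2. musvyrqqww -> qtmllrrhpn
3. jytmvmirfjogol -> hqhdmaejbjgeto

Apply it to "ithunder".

Each output is the input with this applied: move the first 3 characters to the end (rotate left by 3), then shift every letter 5 places backward in the alphabet (wrapping around).
Applying both steps to "ithunder": "underith", then "piyzmdoc".

piyzmdoc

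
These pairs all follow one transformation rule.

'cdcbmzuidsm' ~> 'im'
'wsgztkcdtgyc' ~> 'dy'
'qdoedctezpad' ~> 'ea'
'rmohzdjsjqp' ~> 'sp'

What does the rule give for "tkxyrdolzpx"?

What's happening: keep one character in every 3, starting at position 2 (positions 2nd, 5th, 8th, ...), then delete the first 2 characters.
Applying that to "tkxyrdolzpx" gives "lx".
(Check on "cdcbmzuidsm": → "dmim" → "im" ✓)

lx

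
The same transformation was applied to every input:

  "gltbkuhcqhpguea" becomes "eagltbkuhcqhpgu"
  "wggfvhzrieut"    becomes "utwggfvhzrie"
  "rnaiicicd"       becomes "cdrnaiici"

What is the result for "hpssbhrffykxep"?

ephpssbhrffykx

The rule is to move the last 2 characters to the front (rotate right by 2).
Applying that to "hpssbhrffykxep" gives "ephpssbhrffykx".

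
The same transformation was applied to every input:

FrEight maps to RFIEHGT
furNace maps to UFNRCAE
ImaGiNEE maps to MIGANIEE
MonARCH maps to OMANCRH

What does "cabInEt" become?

ACIBENT

The rule is to swap each adjacent pair of characters (1↔2, 3↔4, ...), then convert every letter to uppercase.
Starting from "cabInEt": after the first operation, "acIbEnt"; after the second, "ACIBENT".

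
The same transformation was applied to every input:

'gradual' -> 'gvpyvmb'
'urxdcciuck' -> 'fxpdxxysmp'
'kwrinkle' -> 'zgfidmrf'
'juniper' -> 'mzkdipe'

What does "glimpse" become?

The rule is to shift every letter 5 places backward in the alphabet (wrapping around), then reverse the string.
On "glimpse": the first step gives "bgdhknz", and the second then gives "znkhdgb".

znkhdgb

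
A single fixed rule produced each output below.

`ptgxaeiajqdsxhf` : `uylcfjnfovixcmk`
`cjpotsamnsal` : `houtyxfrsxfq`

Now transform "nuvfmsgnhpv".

szakrxlsmua

The transformation: shift every letter 5 places forward in the alphabet (wrapping around).
Applying that to "nuvfmsgnhpv" gives "szakrxlsmua".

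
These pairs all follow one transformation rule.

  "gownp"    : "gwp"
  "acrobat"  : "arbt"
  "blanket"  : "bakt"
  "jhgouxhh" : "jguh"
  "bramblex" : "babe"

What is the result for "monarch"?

mnrh

Rule — keep every other character starting from the first (positions 1st, 3rd, 5th, ...).
On "monarch" that produces "mnrh".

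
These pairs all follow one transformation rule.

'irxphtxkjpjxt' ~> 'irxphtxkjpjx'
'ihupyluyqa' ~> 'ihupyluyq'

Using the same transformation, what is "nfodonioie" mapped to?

nfodonioi

Each output is the input with this applied: delete the last character.
On "nfodonioie" that produces "nfodonioi".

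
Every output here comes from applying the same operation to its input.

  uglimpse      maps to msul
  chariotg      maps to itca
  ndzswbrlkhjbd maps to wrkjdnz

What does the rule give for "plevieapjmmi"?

iajmpe

Looking at the pairs, the operation is to keep every other character starting from the first (positions 1st, 3rd, 5th, ...), then move the first 2 characters to the end (rotate left by 2).
Applying both steps to "plevieapjmmi": "peiajm", then "iajmpe".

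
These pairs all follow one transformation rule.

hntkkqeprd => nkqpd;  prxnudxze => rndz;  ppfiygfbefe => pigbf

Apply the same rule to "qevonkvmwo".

Looking at the pairs, the operation is to keep every other character starting from the second (positions 2nd, 4th, 6th, ...).
Doing the same to "qevonkvmwo": "eokmo".

eokmo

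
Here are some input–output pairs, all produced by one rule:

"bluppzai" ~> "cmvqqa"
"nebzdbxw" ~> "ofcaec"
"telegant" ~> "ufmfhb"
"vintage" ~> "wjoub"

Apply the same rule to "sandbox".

The transformation: shift every letter 1 place forward in the alphabet (wrapping around), then delete the last 2 characters.
On "sandbox": the first step gives "tboecpy", and the second then gives "tboec".
(Check on "vintage": → "wjoubhf" → "wjoub" ✓)

tboec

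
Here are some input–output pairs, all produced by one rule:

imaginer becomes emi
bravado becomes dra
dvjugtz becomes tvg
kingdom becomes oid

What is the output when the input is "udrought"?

hdu

What's happening: move the last 2 characters to the front (rotate right by 2), then keep one character in every 3, starting at position 1 (positions 1st, 4th, 7th, ...).
Applying both steps to "udrought": "htudroug", then "hdu".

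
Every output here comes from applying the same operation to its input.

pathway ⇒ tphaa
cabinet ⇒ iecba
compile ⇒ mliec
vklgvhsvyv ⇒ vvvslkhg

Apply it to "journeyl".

ronlje

Each output is the input with this applied: sort the characters into reverse alphabetical order, then delete the first 2 characters.
So "journeyl" becomes "ronlje".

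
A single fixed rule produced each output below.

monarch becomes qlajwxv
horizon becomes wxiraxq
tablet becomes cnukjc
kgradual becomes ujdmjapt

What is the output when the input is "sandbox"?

gxkmwjb

The transformation: reverse the string, then shift every letter 9 places forward in the alphabet (wrapping around).
Working it through for "sandbox": intermediate "xobdnas", final "gxkmwjb".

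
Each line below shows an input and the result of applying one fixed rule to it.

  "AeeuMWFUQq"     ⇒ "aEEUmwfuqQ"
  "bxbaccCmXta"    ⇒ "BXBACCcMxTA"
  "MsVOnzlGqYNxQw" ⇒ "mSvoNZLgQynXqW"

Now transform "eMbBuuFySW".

EmBbUUfYsw

What's happening: flip the case of every letter.
On "eMbBuuFySW" that produces "EmBbUUfYsw".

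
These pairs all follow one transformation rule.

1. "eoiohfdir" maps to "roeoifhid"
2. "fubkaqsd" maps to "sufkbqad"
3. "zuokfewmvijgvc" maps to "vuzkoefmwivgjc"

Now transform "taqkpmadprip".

Each output is the input with this applied: swap each adjacent pair of characters (1↔2, 3↔4, ...), then move the last character to the front.
Applying both steps to "taqkpmadprip": "atkqmpdarppi", then "iatkqmpdarpp".
(Check on "zuokfewmvijgvc": → "uzkoefmwivgjcv" → "vuzkoefmwivgjc" ✓)

iatkqmpdarpp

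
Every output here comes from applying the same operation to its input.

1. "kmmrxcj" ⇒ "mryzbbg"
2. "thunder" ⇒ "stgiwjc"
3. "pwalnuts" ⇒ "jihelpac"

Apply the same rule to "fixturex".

In each case the input is transformed by: shift every letter 11 places backward in the alphabet (wrapping around), then move the last 3 characters to the front (rotate right by 3).
Applying both steps to "fixturex": "uxmijgtm", then "gtmuxmij".
(Check on "kmmrxcj": → "zbbgmry" → "mryzbbg" ✓)

gtmuxmij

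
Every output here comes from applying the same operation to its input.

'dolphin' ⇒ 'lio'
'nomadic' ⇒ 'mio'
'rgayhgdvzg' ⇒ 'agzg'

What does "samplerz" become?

mes

The transformation: move the first 2 characters to the end (rotate left by 2), then keep one character in every 3, starting at position 1 (positions 1st, 4th, 7th, ...).
Applying that to "samplerz" gives "mes".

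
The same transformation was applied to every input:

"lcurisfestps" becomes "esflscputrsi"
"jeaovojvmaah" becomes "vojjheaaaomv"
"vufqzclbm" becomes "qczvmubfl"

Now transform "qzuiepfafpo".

efpqozpufia

The pattern: take characters alternately from the front and the back (1st, last, 2nd, 2nd-last, ...), then move the last 3 characters to the front (rotate right by 3).
Starting from "qzuiepfafpo": after the first operation, "qozpufiaefp"; after the second, "efpqozpufia".
(Check on "jeaovojvmaah": → "jheaaaomvvoj" → "vojjheaaaomv" ✓)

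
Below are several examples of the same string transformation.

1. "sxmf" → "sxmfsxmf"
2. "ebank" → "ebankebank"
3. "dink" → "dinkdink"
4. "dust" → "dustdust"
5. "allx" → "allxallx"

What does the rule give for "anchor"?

The transformation: write the whole string twice.
So "anchor" becomes "anchoranchor".

anchoranchor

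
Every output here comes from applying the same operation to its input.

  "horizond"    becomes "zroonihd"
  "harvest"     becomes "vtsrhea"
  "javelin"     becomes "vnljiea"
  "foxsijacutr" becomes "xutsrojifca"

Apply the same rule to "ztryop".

zytrpo

What's happening: sort the characters into reverse alphabetical order.
"ztryop" → "zytrpo".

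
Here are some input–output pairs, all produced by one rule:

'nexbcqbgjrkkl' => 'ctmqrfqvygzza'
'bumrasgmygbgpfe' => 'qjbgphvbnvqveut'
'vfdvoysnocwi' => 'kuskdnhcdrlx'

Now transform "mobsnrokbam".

bdqhcgdzqpb

Each output is the input with this applied: shift every letter 11 places backward in the alphabet (wrapping around).
Applying that to "mobsnrokbam" gives "bdqhcgdzqpb".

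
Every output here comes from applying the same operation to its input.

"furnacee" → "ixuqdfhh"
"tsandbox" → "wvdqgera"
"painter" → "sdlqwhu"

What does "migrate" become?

pljudwh

Looking at the pairs, the operation is to shift every letter 3 places forward in the alphabet (wrapping around).
"migrate" → "pljudwh".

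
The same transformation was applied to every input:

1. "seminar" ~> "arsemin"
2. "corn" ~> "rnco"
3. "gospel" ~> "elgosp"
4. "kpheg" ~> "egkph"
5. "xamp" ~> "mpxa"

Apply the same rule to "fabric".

In each case the input is transformed by: move the last 2 characters to the front (rotate right by 2).
Applying that to "fabric" gives "icfabr".

icfabr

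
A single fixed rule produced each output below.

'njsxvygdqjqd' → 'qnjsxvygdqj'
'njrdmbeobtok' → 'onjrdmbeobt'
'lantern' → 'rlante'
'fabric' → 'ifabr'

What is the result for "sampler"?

esampl

The pattern: delete the last character, then move the last character to the front.
So "sampler" becomes "esampl".
(Check on "lantern": → "lanter" → "rlante" ✓)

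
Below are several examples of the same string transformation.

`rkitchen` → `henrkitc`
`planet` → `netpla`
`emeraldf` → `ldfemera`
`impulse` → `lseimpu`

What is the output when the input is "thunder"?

derthun

The transformation: move the last 3 characters to the front (rotate right by 3).
On "thunder" that produces "derthun".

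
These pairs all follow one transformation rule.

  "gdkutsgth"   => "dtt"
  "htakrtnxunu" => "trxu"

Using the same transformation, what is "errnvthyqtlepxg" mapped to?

The transformation: keep one character in every 3, starting at position 2 (positions 2nd, 5th, 8th, ...).
"errnvthyqtlepxg" → "rvylx".

rvylx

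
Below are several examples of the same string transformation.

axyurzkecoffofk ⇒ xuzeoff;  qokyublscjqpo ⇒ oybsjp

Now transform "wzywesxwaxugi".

The pattern: keep every other character starting from the second (positions 2nd, 4th, 6th, ...).
"wzywesxwaxugi" → "zwswxg".

zwswxg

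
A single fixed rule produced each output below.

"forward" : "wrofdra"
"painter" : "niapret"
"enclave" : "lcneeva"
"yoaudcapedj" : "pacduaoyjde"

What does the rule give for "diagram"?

gaidmar

In each case the input is transformed by: move the last 3 characters to the front (rotate right by 3), then reverse the string.
Applying that to "diagram" gives "gaidmar".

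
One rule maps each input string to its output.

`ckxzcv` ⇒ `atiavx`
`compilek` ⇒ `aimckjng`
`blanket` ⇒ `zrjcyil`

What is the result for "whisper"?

The transformation: take characters alternately from the front and the back (1st, last, 2nd, 2nd-last, ...), then shift every letter 2 places backward in the alphabet (wrapping around).
"whisper" → "upfcgnq".

upfcgnq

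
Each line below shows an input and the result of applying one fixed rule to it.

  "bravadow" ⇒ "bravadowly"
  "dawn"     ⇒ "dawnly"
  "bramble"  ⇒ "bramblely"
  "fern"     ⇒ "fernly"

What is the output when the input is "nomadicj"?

Rule — append "ly".
Applying that to "nomadicj" gives "nomadicjly".

nomadicjly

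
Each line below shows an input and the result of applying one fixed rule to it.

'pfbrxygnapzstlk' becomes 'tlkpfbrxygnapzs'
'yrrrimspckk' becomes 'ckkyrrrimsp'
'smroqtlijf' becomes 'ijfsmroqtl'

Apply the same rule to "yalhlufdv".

Each output is the input with this applied: move the last 3 characters to the front (rotate right by 3).
Applying that to "yalhlufdv" gives "fdvyalhlu".

fdvyalhlu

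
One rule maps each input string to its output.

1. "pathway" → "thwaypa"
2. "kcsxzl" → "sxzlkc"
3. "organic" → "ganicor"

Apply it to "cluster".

Looking at the pairs, the operation is to move the first 2 characters to the end (rotate left by 2).
Applying that to "cluster" gives "ustercl".

ustercl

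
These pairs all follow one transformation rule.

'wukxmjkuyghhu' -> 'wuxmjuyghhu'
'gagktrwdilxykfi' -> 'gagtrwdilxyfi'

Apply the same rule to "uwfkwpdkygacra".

In each case the input is transformed by: remove every "k".
Doing the same to "uwfkwpdkygacra": "uwfwpdygacra".

uwfwpdygacra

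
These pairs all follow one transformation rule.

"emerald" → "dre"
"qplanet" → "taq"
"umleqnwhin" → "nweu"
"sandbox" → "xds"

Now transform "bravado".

ovb

The transformation: keep one character in every 3, starting at position 1 (positions 1st, 4th, 7th, ...), then reverse the string.
On "bravado": the first step gives "bvo", and the second then gives "ovb".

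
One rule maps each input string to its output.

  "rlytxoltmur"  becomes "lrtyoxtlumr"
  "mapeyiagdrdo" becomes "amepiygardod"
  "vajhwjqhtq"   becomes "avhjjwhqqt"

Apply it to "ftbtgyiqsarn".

tftbygqiasnr

Looking at the pairs, the operation is to swap each adjacent pair of characters (1↔2, 3↔4, ...).
"ftbtgyiqsarn" → "tftbygqiasnr".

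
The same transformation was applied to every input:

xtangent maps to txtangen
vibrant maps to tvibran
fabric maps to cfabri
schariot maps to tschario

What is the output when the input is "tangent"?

Rule — move the last character to the front.
Doing the same to "tangent": "ttangen".

ttangen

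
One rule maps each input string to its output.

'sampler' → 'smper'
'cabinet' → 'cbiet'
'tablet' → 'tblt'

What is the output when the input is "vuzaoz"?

The pattern: double every character, then keep one character in every 3, starting at position 2 (positions 2nd, 5th, 8th, ...).
On "vuzaoz": the first step gives "vvuuzzaaoozz", and the second then gives "vzaz".

vzaz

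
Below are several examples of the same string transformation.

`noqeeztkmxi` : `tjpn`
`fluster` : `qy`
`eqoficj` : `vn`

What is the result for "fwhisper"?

bxw

Looking at the pairs, the operation is to shift every letter 5 places forward in the alphabet (wrapping around), then keep one character in every 3, starting at position 2 (positions 2nd, 5th, 8th, ...).
Working it through for "fwhisper": intermediate "kbmnxujw", final "bxw".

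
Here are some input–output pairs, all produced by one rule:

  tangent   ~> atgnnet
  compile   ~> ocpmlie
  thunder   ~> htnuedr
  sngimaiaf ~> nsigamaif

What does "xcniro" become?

Rule — swap each adjacent pair of characters (1↔2, 3↔4, ...).
On "xcniro" that produces "cxinor".

cxinor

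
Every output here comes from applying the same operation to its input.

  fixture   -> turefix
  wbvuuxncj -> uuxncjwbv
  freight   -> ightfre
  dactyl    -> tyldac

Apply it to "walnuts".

Looking at the pairs, the operation is to move the first 3 characters to the end (rotate left by 3).
On "walnuts" that produces "nutswal".

nutswal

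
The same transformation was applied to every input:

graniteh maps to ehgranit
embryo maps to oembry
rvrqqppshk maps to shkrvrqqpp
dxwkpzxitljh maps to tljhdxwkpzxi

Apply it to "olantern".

Each output is the input with this applied: move the first 2 characters to the end (rotate left by 2), then swap the front and back halves of the string.
Applying both steps to "olantern": "anternol", then "rnolante".

rnolante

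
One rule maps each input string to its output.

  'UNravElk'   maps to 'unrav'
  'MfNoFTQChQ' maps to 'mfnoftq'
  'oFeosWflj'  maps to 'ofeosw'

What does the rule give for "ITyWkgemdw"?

itywkge

The transformation: delete the last 3 characters, then convert every letter to lowercase.
"ITyWkgemdw" → "itywkge".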